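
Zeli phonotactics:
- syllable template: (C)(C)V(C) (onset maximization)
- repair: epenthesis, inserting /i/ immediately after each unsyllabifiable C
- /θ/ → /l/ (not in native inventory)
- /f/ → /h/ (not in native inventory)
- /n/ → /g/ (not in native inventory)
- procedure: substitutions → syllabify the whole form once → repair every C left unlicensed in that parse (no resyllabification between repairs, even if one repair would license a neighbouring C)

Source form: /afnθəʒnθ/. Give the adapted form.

ahgləʒgili

Substitution: /f/ → /h/, /n/ → /g/, /θ/ → /l/, giving /ahgləʒgl/.
The consonants /g/, /l/ cannot be parsed into a legal (C)(C)V(C) syllable (at most one coda consonant is licensed; onsets may contain at most 2 consonants).
Epenthesis after each stranded consonant: /g/ → /gi/, /l/ → /li/.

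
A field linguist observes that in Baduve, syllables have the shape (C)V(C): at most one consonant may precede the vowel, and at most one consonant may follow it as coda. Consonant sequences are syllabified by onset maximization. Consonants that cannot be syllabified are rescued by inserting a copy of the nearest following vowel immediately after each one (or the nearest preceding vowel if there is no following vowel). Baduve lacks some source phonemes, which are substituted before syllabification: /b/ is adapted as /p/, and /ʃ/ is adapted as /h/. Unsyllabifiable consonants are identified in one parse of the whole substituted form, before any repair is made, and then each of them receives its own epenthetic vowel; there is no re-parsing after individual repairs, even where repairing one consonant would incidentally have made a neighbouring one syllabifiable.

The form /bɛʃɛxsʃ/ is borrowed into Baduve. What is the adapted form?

Substitution: /b/ → /p/, /ʃ/ → /h/, giving /pɛhɛxsh/.
The consonants /s/, /h/ cannot be parsed into a legal (C)V(C) syllable (at most one coda consonant is licensed; onsets are limited to one consonant).
Each unlicensed consonant becomes the onset of a new syllable: /s/ → /sɛ/, /h/ → /hɛ/.

pɛhɛxsɛhɛ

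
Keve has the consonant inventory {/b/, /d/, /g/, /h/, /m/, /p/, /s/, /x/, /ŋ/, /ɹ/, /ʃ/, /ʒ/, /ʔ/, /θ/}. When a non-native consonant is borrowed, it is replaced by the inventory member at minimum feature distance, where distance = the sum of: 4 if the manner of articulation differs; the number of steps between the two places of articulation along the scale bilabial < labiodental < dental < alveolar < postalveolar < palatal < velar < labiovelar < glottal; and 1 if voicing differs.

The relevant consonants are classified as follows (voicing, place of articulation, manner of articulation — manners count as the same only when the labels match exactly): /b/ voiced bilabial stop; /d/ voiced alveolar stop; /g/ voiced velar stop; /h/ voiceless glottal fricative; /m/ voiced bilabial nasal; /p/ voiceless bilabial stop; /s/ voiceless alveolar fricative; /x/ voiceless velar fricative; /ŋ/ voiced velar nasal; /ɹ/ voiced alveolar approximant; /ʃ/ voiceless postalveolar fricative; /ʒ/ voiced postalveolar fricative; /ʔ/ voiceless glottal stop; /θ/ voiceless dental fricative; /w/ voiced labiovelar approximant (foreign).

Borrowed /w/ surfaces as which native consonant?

/ɹ/ is closest: same manner (approximant), place distance 4 (labiovelar→alveolar), same voicing; total 4. Next closest is /g/ at distance 5.

ɹ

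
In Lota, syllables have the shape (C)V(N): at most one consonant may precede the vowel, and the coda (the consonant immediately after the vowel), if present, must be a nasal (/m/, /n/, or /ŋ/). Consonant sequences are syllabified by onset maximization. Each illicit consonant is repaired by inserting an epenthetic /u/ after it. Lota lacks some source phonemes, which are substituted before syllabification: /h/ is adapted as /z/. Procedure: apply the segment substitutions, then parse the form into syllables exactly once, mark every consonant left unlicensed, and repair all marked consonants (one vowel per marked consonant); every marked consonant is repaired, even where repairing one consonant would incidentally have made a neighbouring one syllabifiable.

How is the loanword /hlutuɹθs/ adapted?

Substitution: /h/ → /z/, giving /zlutuɹθs/.
Syllabifying with onset maximization leaves /z/, /ɹ/, /θ/, /s/ stranded (only a nasal (/m/, /n/, or /ŋ/) is licensed in coda position; onsets are limited to one consonant).
Inserting the epenthetic vowel yields /z/ → /zu/, /ɹ/ → /ɹu/, /θ/ → /θu/, /s/ → /su/.

zulutuɹuθusu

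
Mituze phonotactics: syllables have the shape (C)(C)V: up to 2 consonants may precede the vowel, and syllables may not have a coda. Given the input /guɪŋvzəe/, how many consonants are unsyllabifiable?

Syllabifying with onset maximization leaves /ŋ/ stranded (no codas are permitted; onsets may contain at most 2 consonants).

1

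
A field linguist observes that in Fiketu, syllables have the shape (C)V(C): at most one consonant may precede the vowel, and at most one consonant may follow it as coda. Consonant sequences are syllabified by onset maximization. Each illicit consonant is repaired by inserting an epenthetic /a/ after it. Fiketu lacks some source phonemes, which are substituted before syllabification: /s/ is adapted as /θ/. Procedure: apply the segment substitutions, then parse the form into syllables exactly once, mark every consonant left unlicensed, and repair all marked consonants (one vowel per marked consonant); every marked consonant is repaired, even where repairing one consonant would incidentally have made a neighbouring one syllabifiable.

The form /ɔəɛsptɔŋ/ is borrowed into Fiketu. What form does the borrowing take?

Substitution: /s/ → /θ/, giving /ɔəɛθptɔŋ/.
Syllabifying with onset maximization leaves /p/ stranded (at most one coda consonant is licensed; onsets are limited to one consonant).
Epenthesis after each stranded consonant: /p/ → /pa/.

ɔəɛθpatɔŋ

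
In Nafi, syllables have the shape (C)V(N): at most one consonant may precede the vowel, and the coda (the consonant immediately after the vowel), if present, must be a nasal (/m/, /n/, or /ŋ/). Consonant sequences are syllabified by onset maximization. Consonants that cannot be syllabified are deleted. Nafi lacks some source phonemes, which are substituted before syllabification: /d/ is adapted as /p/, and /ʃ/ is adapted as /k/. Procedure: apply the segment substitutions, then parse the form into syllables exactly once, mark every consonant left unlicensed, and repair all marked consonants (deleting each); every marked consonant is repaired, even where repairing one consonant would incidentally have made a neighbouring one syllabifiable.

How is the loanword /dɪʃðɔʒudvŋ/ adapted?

pɪðɔʒu

Substitution: /d/ → /p/, /ʃ/ → /k/, giving /pɪkðɔʒupvŋ/.
Syllabifying with onset maximization leaves /k/, /p/, /v/, /ŋ/ stranded (only a nasal (/m/, /n/, or /ŋ/) is licensed in coda position; onsets are limited to one consonant).
Each unlicensed consonant is deleted: /k/, /p/, /v/, /ŋ/.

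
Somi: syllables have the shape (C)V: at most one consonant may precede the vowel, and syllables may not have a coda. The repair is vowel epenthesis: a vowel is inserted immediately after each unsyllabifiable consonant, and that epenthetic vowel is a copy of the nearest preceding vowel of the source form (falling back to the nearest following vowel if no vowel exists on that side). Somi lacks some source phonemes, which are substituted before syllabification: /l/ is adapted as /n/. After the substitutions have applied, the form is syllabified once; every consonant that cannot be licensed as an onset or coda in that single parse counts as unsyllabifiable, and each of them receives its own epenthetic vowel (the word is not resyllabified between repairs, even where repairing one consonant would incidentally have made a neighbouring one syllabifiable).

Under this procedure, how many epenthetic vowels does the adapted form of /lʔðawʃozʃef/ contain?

5

After substitution the input is /nʔðawʃozʃef/.
The unsyllabifiable consonants are /n/, /ʔ/, /w/, /z/, /f/; each receives one epenthetic vowel.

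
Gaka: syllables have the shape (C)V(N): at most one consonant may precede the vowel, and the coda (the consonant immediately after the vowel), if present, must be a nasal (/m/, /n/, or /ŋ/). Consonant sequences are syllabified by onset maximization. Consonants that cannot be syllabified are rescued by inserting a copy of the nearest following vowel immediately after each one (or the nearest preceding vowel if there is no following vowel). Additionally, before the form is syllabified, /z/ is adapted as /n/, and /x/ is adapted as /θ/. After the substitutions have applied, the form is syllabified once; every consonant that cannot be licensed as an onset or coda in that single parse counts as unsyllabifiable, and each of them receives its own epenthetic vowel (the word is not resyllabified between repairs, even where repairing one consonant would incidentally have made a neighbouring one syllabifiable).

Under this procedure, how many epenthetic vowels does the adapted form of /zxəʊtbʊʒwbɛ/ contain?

After substitution the input is /nθəʊtbʊʒwbɛ/.
The unsyllabifiable consonants are /n/, /t/, /ʒ/, /w/; each receives one epenthetic vowel.

4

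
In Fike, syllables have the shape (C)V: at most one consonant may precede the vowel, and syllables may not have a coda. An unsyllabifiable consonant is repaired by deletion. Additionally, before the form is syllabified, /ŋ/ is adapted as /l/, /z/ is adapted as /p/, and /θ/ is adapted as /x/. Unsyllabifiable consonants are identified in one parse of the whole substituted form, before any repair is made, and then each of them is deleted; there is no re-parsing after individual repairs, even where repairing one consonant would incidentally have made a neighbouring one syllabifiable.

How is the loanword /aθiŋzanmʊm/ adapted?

Substitution: /θ/ → /x/, /ŋ/ → /l/, /z/ → /p/, giving /axilpanmʊm/.
The consonants /l/, /n/, /m/ cannot be parsed into a legal (C)V syllable (no codas are permitted; onsets are limited to one consonant).
Each unlicensed consonant is deleted: /l/, /n/, /m/.

axipamʊ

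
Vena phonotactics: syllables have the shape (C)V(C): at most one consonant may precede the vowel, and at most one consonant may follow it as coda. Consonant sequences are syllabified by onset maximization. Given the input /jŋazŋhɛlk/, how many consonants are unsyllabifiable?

The consonants /j/, /ŋ/, /k/ cannot be parsed into a legal (C)V(C) syllable (at most one coda consonant is licensed; onsets are limited to one consonant).

3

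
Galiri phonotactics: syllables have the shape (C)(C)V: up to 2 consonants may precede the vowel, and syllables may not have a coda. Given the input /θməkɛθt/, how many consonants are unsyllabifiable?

Under (C)(C)V, the unsyllabifiable consonants are /θ/, /t/ (no codas are permitted; onsets may contain at most 2 consonants).

2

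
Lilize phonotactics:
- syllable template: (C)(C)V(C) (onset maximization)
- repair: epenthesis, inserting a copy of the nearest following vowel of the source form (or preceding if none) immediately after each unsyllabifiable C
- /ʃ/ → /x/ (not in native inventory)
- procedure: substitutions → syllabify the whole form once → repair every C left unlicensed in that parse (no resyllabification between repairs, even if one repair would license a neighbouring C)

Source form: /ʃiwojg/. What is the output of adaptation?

Substitution: /ʃ/ → /x/, giving /xiwojg/.
Syllabifying with onset maximization leaves /g/ stranded (at most one coda consonant is licensed; onsets may contain at most 2 consonants).
Each unlicensed consonant becomes the onset of a new syllable: /g/ → /go/.

xiwojgo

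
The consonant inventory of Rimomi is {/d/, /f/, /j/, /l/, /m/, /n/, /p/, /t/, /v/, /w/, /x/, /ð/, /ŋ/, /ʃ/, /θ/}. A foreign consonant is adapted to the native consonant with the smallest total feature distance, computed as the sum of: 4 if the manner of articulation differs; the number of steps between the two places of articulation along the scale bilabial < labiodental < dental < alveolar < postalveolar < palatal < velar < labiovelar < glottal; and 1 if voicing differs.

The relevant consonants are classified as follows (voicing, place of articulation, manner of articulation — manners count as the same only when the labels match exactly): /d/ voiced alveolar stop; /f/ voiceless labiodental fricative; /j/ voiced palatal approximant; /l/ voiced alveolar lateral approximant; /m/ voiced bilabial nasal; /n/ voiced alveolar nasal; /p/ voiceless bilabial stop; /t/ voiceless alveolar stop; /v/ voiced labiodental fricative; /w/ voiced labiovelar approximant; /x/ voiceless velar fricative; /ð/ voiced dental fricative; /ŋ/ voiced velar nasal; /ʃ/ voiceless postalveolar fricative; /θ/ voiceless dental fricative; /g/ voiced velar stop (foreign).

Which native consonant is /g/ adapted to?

/d/ is closest: same manner (stop), place distance 3 (velar→alveolar), same voicing; total 3. Next closest is /t/ at distance 4.

d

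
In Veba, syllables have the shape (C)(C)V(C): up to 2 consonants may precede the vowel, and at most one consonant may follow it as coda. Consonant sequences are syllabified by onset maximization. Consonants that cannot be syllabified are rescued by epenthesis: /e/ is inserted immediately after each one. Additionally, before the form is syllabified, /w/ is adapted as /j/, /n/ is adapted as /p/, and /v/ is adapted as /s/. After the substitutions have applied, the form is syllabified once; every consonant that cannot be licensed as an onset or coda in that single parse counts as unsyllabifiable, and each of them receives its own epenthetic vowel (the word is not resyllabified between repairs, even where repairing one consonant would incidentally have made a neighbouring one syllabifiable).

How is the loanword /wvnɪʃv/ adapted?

Substitution: /w/ → /j/, /v/ → /s/, /n/ → /p/, giving /jspɪʃs/.
The consonants /j/, /s/ cannot be parsed into a legal (C)(C)V(C) syllable (at most one coda consonant is licensed; onsets may contain at most 2 consonants).
Inserting the epenthetic vowel yields /j/ → /je/, /s/ → /se/.

jespɪʃse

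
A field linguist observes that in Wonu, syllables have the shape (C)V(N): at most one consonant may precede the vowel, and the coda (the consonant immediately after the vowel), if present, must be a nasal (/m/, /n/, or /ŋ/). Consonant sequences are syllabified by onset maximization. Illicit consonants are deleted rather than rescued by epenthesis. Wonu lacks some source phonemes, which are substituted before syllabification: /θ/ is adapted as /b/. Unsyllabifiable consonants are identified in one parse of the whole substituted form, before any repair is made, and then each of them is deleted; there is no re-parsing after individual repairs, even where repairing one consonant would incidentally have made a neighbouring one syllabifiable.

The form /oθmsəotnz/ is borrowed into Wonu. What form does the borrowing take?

osəo

Substitution: /θ/ → /b/, giving /obmsəotnz/.
Under (C)V(N), the unsyllabifiable consonants are /b/, /m/, /t/, /n/, /z/ (only a nasal (/m/, /n/, or /ŋ/) is licensed in coda position; onsets are limited to one consonant).
Deleting the stranded consonants removes /b/, /m/, /t/, /n/, /z/.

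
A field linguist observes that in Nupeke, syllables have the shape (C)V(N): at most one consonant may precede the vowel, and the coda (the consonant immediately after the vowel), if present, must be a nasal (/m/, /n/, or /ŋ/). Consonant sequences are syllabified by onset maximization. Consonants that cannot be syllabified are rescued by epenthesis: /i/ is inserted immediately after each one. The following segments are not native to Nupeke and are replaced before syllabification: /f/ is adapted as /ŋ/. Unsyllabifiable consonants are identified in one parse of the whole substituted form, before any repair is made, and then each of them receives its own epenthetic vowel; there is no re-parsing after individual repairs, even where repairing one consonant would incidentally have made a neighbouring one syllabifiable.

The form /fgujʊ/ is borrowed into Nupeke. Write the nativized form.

Substitution: /f/ → /ŋ/, giving /ŋgujʊ/.
The consonants /ŋ/ cannot be parsed into a legal (C)V(N) syllable (only a nasal (/m/, /n/, or /ŋ/) is licensed in coda position; onsets are limited to one consonant).
Epenthesis after each stranded consonant: /ŋ/ → /ŋi/.

ŋigujʊ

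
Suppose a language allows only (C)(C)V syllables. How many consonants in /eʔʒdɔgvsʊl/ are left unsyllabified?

3

Under (C)(C)V, the unsyllabifiable consonants are /ʔ/, /g/, /l/ (no codas are permitted; onsets may contain at most 2 consonants).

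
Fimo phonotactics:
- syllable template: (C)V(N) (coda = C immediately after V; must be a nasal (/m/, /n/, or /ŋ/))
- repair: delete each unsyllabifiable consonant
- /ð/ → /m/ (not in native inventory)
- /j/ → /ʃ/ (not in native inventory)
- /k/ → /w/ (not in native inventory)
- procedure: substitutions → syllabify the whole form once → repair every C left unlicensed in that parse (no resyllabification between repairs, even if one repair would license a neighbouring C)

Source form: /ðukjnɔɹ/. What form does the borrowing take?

Substitution: /ð/ → /m/, /k/ → /w/, /j/ → /ʃ/, giving /muwʃnɔɹ/.
Under (C)V(N), the unsyllabifiable consonants are /w/, /ʃ/, /ɹ/ (only a nasal (/m/, /n/, or /ŋ/) is licensed in coda position; onsets are limited to one consonant).
Deleting the stranded consonants removes /w/, /ʃ/, /ɹ/.

munɔ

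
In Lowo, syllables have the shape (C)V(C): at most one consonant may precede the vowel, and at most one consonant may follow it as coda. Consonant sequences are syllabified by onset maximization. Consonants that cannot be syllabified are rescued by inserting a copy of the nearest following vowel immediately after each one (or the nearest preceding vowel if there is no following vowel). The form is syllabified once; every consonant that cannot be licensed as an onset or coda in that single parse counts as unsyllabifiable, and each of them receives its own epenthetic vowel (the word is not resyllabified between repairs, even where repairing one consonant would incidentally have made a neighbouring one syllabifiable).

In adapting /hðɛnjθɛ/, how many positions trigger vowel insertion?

2

The unsyllabifiable consonants are /h/, /j/; each receives one epenthetic vowel.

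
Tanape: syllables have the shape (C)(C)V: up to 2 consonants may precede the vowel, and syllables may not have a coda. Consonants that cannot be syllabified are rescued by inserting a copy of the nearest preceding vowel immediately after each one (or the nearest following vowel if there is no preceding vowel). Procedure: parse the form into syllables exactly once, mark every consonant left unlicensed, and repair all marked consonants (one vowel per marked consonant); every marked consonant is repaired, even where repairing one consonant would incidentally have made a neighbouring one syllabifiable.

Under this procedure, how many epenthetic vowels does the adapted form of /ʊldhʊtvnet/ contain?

The unsyllabifiable consonants are /l/, /t/, /t/; each receives one epenthetic vowel.

3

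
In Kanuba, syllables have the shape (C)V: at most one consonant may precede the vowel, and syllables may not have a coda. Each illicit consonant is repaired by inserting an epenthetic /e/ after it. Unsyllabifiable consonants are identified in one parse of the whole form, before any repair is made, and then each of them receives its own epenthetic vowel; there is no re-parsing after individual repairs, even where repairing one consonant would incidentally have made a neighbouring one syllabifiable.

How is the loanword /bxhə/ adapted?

bexehə

Under (C)V, the unsyllabifiable consonants are /b/, /x/ (no codas are permitted; onsets are limited to one consonant).
Inserting the epenthetic vowel yields /b/ → /be/, /x/ → /xe/.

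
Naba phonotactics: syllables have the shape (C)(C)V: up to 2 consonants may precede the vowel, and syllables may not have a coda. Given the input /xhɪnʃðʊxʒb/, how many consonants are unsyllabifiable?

Under (C)(C)V, the unsyllabifiable consonants are /n/, /x/, /ʒ/, /b/ (no codas are permitted; onsets may contain at most 2 consonants).

4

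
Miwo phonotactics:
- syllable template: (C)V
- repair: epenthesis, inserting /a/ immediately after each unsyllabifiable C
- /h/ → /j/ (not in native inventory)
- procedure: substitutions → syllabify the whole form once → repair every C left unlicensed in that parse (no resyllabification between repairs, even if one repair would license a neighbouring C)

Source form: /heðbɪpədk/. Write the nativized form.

Substitution: /h/ → /j/, giving /jeðbɪpədk/.
The consonants /ð/, /d/, /k/ cannot be parsed into a legal (C)V syllable (no codas are permitted; onsets are limited to one consonant).
Each unlicensed consonant becomes the onset of a new syllable: /ð/ → /ða/, /d/ → /da/, /k/ → /ka/.

jeðabɪpədaka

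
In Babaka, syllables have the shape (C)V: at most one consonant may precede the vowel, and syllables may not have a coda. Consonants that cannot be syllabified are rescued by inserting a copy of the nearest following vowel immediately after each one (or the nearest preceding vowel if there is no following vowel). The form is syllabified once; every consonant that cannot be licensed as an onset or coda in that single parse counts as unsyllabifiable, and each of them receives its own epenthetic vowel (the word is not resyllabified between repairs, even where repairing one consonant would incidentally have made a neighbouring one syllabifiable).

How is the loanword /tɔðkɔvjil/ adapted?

The consonants /ð/, /v/, /l/ cannot be parsed into a legal (C)V syllable (no codas are permitted; onsets are limited to one consonant).
Each unlicensed consonant becomes the onset of a new syllable: /ð/ → /ðɔ/, /v/ → /vi/, /l/ → /li/.

tɔðɔkɔvijili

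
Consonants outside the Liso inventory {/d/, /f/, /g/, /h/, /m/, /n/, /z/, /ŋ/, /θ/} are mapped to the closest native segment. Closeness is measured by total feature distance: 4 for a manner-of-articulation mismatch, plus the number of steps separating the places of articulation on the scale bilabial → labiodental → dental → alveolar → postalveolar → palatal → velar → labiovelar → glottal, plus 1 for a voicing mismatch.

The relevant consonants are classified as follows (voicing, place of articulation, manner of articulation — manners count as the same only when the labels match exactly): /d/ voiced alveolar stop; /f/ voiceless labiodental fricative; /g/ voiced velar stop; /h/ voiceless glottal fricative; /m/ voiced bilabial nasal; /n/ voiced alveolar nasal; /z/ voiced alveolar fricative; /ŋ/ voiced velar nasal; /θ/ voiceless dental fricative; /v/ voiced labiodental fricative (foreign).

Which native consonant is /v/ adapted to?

f

/f/ is closest: same manner (fricative), place distance 0 (labiodental→labiodental), voicing differs (+1); total 1. Next closest is /z/ at distance 2.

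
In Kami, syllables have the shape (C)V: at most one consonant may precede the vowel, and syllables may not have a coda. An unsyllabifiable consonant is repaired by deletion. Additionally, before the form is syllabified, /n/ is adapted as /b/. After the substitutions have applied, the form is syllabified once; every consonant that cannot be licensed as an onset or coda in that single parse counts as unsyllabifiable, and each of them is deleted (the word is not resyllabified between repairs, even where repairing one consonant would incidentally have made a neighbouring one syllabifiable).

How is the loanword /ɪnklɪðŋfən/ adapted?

Substitution: /n/ → /b/, giving /ɪbklɪðŋfəb/.
Under (C)V, the unsyllabifiable consonants are /b/, /k/, /ð/, /ŋ/, /b/ (no codas are permitted; onsets are limited to one consonant).
Deleting the stranded consonants removes /b/, /k/, /ð/, /ŋ/, /b/.

ɪlɪfə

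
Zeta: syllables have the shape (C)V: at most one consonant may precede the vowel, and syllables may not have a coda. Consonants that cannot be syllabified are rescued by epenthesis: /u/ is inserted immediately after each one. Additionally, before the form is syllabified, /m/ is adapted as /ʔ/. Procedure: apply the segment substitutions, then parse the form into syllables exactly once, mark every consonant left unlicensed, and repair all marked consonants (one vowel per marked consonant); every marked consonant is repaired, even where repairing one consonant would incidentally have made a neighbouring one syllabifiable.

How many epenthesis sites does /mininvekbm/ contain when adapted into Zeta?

After substitution the input is /ʔininvekbʔ/.
The unsyllabifiable consonants are /n/, /k/, /b/, /ʔ/; each receives one epenthetic vowel.

4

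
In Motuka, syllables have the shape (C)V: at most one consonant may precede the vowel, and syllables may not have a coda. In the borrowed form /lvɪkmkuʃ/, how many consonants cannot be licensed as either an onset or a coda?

4

The consonants /l/, /k/, /m/, /ʃ/ cannot be parsed into a legal (C)V syllable (no codas are permitted; onsets are limited to one consonant).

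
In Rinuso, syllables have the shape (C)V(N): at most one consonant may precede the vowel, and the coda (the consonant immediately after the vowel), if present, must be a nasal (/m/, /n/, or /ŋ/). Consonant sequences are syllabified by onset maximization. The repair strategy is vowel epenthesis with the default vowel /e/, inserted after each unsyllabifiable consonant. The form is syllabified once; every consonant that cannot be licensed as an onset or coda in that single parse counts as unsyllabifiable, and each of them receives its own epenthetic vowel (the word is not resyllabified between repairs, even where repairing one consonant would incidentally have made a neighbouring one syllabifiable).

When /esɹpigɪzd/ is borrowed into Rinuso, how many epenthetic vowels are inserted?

4

The unsyllabifiable consonants are /s/, /ɹ/, /z/, /d/; each receives one epenthetic vowel.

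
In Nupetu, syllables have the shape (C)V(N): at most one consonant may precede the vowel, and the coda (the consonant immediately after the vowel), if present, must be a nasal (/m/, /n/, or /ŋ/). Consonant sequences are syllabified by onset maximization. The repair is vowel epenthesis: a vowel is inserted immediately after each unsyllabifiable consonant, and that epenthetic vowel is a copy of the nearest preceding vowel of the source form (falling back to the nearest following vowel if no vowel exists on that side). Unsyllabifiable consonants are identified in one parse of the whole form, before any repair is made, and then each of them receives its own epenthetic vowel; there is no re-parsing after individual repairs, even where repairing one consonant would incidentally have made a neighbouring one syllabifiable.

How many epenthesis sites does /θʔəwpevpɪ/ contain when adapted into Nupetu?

The unsyllabifiable consonants are /θ/, /w/, /v/; each receives one epenthetic vowel.

3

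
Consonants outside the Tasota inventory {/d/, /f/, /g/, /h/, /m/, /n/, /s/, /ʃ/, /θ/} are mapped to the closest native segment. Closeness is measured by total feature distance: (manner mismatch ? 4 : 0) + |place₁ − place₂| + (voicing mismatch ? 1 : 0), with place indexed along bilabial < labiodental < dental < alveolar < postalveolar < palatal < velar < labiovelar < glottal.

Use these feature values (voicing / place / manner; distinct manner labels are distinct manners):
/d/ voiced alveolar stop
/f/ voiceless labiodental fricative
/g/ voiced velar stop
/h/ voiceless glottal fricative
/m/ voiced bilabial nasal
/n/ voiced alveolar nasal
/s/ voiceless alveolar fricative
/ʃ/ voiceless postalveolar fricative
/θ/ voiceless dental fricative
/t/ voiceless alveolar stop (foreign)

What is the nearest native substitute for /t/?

d

/d/ is closest: same manner (stop), place distance 0 (alveolar→alveolar), voicing differs (+1); total 1. Next closest is /g/ at distance 4.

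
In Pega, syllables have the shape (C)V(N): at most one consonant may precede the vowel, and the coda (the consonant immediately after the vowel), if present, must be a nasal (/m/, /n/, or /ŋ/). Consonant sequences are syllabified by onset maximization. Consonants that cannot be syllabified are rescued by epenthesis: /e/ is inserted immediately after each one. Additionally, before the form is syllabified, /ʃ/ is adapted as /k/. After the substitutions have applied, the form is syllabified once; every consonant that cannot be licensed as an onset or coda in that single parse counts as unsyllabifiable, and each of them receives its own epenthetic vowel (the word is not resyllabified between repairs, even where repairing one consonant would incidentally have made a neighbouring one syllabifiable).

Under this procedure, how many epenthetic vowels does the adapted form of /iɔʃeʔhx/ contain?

3

After substitution the input is /iɔkeʔhx/.
The unsyllabifiable consonants are /ʔ/, /h/, /x/; each receives one epenthetic vowel.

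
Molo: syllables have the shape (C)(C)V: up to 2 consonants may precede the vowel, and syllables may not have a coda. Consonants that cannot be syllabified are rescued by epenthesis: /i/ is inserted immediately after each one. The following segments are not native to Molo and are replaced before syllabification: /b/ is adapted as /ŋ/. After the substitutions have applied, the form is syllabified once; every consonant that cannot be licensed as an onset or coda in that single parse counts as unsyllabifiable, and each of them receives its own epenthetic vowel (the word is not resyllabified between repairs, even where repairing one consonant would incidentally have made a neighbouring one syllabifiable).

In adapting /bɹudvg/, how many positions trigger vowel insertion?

3

After substitution the input is /ŋɹudvg/.
The unsyllabifiable consonants are /d/, /v/, /g/; each receives one epenthetic vowel.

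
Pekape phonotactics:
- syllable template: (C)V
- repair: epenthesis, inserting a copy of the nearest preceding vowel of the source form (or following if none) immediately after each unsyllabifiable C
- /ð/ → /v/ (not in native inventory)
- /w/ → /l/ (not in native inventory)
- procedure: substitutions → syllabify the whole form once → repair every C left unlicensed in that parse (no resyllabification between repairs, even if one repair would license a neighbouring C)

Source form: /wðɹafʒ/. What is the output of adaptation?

Substitution: /w/ → /l/, /ð/ → /v/, giving /lvɹafʒ/.
Under (C)V, the unsyllabifiable consonants are /l/, /v/, /f/, /ʒ/ (no codas are permitted; onsets are limited to one consonant).
Each unlicensed consonant becomes the onset of a new syllable: /l/ → /la/, /v/ → /va/, /f/ → /fa/, /ʒ/ → /ʒa/.

lavaɹafaʒa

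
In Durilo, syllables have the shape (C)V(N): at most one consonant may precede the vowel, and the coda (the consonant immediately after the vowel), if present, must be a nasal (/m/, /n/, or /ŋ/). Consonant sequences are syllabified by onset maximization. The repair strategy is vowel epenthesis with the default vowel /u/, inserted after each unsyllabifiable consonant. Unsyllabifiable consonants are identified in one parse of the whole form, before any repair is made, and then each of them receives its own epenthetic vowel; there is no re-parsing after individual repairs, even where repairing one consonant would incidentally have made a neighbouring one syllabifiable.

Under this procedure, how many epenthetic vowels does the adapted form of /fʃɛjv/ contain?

3

The unsyllabifiable consonants are /f/, /j/, /v/; each receives one epenthetic vowel.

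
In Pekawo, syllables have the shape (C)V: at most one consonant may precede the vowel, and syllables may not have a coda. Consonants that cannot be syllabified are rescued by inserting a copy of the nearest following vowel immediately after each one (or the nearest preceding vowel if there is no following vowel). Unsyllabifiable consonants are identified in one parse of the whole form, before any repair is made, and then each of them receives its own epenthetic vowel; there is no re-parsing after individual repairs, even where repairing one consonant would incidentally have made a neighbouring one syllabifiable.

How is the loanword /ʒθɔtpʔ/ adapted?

Syllabifying with onset maximization leaves /ʒ/, /t/, /p/, /ʔ/ stranded (no codas are permitted; onsets are limited to one consonant).
Epenthesis after each stranded consonant: /ʒ/ → /ʒɔ/, /t/ → /tɔ/, /p/ → /pɔ/, /ʔ/ → /ʔɔ/.

ʒɔθɔtɔpɔʔɔ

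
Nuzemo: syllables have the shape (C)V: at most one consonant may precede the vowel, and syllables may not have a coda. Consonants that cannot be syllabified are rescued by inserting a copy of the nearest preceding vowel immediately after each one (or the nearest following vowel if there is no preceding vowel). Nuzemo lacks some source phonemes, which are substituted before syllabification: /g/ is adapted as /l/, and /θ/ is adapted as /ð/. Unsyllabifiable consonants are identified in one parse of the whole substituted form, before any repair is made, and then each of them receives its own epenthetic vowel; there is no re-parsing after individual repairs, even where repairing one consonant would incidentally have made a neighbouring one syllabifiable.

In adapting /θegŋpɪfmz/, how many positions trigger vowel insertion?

5

After substitution the input is /ðelŋpɪfmz/.
The unsyllabifiable consonants are /l/, /ŋ/, /f/, /m/, /z/; each receives one epenthetic vowel.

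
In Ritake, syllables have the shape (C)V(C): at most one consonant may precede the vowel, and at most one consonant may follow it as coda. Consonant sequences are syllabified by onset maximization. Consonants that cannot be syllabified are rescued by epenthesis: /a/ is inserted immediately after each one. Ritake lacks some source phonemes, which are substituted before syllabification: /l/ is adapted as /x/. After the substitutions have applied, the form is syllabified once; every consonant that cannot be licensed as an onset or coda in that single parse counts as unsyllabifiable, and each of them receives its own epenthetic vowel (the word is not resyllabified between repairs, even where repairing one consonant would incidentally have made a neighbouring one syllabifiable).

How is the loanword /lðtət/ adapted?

Substitution: /l/ → /x/, giving /xðtət/.
Under (C)V(C), the unsyllabifiable consonants are /x/, /ð/ (at most one coda consonant is licensed; onsets are limited to one consonant).
Epenthesis after each stranded consonant: /x/ → /xa/, /ð/ → /ða/.

xaðatət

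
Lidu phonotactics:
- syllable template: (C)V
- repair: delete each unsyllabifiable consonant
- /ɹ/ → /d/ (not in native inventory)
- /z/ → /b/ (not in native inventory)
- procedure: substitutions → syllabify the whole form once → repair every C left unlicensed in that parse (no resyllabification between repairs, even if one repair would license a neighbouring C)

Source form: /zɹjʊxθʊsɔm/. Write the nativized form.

Substitution: /z/ → /b/, /ɹ/ → /d/, giving /bdjʊxθʊsɔm/.
Under (C)V, the unsyllabifiable consonants are /b/, /d/, /x/, /m/ (no codas are permitted; onsets are limited to one consonant).
Deleting the stranded consonants removes /b/, /d/, /x/, /m/.

jʊθʊsɔ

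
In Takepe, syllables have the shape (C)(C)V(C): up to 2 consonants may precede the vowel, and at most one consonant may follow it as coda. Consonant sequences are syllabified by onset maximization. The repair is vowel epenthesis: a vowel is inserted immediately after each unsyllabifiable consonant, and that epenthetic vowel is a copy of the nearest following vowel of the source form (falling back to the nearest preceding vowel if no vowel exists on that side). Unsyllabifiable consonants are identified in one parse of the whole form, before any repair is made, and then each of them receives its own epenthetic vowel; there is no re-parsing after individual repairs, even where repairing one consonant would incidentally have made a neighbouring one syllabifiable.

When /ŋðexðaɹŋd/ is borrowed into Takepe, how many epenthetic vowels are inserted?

The unsyllabifiable consonants are /ŋ/, /d/; each receives one epenthetic vowel.

2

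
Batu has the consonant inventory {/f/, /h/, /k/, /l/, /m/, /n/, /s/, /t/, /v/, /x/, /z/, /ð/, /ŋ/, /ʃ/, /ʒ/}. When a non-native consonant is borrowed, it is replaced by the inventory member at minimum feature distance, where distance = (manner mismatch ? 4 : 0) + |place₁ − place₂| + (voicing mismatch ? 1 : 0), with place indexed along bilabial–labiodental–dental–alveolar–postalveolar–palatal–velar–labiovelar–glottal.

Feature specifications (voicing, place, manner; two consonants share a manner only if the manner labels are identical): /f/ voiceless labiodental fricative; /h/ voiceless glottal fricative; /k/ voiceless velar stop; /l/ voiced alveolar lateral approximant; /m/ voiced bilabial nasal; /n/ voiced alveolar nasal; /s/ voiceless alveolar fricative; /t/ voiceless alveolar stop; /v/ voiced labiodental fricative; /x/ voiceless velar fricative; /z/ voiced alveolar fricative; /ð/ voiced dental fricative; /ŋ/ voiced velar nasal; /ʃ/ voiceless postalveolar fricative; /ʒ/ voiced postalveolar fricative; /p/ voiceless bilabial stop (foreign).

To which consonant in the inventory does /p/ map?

/t/ is closest: same manner (stop), place distance 3 (bilabial→alveolar), same voicing; total 3. Next closest is /f/ at distance 5.

t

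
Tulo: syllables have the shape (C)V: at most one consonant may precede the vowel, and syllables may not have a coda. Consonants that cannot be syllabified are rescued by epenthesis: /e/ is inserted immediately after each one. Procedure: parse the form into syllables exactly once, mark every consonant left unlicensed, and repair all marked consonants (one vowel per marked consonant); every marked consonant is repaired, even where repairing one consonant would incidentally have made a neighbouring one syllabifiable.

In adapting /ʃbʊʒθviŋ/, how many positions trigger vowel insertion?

4

The unsyllabifiable consonants are /ʃ/, /ʒ/, /θ/, /ŋ/; each receives one epenthetic vowel.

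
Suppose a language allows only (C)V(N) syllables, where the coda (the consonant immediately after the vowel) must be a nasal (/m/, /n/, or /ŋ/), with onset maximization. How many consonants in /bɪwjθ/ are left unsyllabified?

Under (C)V(N), the unsyllabifiable consonants are /w/, /j/, /θ/ (only a nasal (/m/, /n/, or /ŋ/) is licensed in coda position; onsets are limited to one consonant).

3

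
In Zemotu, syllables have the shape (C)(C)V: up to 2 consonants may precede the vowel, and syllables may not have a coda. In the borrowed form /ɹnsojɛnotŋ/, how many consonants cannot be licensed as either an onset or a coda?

Under (C)(C)V, the unsyllabifiable consonants are /ɹ/, /t/, /ŋ/ (no codas are permitted; onsets may contain at most 2 consonants).

3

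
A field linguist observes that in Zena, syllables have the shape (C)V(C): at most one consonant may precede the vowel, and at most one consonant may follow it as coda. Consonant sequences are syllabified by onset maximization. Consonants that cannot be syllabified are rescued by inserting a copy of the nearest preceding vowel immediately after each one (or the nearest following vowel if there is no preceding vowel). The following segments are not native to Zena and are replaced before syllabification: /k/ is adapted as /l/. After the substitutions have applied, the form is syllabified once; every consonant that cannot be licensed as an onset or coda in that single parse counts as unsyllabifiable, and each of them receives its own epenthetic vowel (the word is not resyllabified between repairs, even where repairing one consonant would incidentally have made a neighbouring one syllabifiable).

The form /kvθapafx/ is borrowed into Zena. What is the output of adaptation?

lavaθapafxa

Substitution: /k/ → /l/, giving /lvθapafx/.
Syllabifying with onset maximization leaves /l/, /v/, /x/ stranded (at most one coda consonant is licensed; onsets are limited to one consonant).
Inserting the epenthetic vowel yields /l/ → /la/, /v/ → /va/, /x/ → /xa/.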